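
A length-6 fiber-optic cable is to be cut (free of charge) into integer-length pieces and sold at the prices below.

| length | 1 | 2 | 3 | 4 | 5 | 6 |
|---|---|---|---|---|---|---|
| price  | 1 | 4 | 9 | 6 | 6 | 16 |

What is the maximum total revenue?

Build v[k] bottom-up: v[k] = max over allowed piece i of (p[i] + v[k−i]).
v[1] = 1
v[2] = 4
v[3] = 9
v[4] = 10  (first piece 1, then v[3]=9)
v[5] = 13  (first piece 2, then v[3]=9)
v[6] = 18  (first piece 3, then v[3]=9)
One optimal cutting: 3 + 3 → $9 + $9 = $18.

18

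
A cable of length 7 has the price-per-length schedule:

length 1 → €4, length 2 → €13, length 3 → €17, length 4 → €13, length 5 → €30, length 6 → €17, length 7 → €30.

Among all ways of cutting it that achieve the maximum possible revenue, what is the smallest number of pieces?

2

Consider every possible first cut. r[k] is the best of p[i]+r[k−i] over all sellable i≤k.
r[1] = 4
r[2] = max(4+4, 13+0) = 13
r[3] = max(4+13, 13+4, 17+0) = 17
r[4] = max(4+17, 13+13, 17+4, 13+0) = 26
r[5] = max(4+26, 13+17, 17+13, 13+4, 30+0) = 30
r[6] = max(4+30, 13+26, 17+17, 13+13, 30+4, 17+0) = 39
r[7] = max(4+39, 13+30, 17+26, …, 17+4, 30+0) = 43
Maximum revenue is €43.
Now minimize piece count subject to staying optimal: for each k, pieces[k] = 1 + min over i with p[i]+r[k−i]=r[k] of pieces[k−i].
pieces[4] = 2
pieces[5] = 1
pieces[6] = 3
pieces[7] = 2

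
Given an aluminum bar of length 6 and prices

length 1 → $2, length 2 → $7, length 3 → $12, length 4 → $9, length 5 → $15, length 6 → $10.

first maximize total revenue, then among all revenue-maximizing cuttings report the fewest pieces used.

Consider every possible first cut. r[k] is the best of p[i]+r[k−i] over all sellable i≤k.
r[1] = 2
r[2] = max(2+2, 7+0) = 7
r[3] = max(2+7, 7+2, 12+0) = 12
r[4] = max(2+12, 7+7, 12+2, 9+0) = 14
r[5] = max(2+14, 7+12, 12+7, 9+2, 15+0) = 19
r[6] = max(2+19, 7+14, 12+12, 9+7, 15+2, 10+0) = 24
Maximum revenue is $24.
Now minimize piece count subject to staying optimal: for each k, pieces[k] = 1 + min over i with p[i]+r[k−i]=r[k] of pieces[k−i].
pieces[3] = 1
pieces[4] = 2
pieces[5] = 2
pieces[6] = 2

2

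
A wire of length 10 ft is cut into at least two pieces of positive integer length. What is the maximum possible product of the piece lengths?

36

Define g[k] = max over 1≤i<k of i · max(k−i, g[k−i]); the inner max lets the remainder stay uncut if that's better.
g[2] = 1*max(1,0) = 1*1 = 1
g[3] = max(1*2, 2*1) = 2
g[4] = max(1*3, 2*2, 3*1) = 4
g[5] = max(1*4, 2*3, 3*2, 4*1) = 6
g[6] = max(1*6, 2*4, 3*3, 4*2, 5*1) = 9
g[7] = max(1*9, 2*6, 3*4, 4*3, 5*2, 6*1) = 12
g[8] = max(1*12, 2*9, 3*6, …, 6*2, 7*1) = 18
g[9] = max(1*18, 2*12, 3*9, …, 7*2, 8*1) = 27
g[10] = max(1*27, 2*18, 3*12, …, 8*2, 9*1) = 36
One optimal split: 3 + 3 + 2 + 2; product 3*3*2*2 = 36.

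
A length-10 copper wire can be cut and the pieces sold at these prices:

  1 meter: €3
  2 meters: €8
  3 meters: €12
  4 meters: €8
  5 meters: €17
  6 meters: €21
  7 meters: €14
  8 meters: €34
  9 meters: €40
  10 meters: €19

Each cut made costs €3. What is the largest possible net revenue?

Let r[k] be the best obtainable value from length k. For each k, try every first piece i and keep the best of price[i] + r[k−i] minus the 3 cut fee when i<k.
r[1] = 3
r[2] = max(3+3-3, 8+0) = 8
r[3] = max(3+8-3, 8+3-3, 12+0) = 12
r[4] = max(3+12-3, 8+8-3, 12+3-3, 8+0) = 13
r[5] = max(3+13-3, 8+12-3, 12+8-3, 8+3-3, 17+0) = 17
r[6] = max(3+17-3, 8+13-3, 12+12-3, 8+8-3, 17+3-3, 21+0) = 21
r[7] = max(3+21-3, 8+17-3, 12+13-3, …, 21+3-3, 14+0) = 22
r[8] = max(3+22-3, 8+21-3, 12+17-3, …, 14+3-3, 34+0) = 34
r[9] = max(3+34-3, 8+22-3, 12+21-3, …, 34+3-3, 40+0) = 40
r[10] = max(3+40-3, 8+34-3, 12+22-3, …, 40+3-3, 19+0) = 40
One optimal plan: pieces 9 + 1 (1 cut) → €43 − €3 = €40.

40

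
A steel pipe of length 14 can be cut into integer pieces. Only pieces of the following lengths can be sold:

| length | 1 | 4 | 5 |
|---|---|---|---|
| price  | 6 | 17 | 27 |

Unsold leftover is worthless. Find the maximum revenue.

84

Consider every possible first cut. f[k] is the best of p[i]+f[k−i] over all sellable i≤k.
f[1] = 6
f[2] = 12  (first piece 1, then f[1]=6)
f[3] = 18  (first piece 1, then f[2]=12)
f[4] = max(6+18, 17+0) = 24
f[5] = max(6+24, 17+6, 27+0) = 30
f[6] = max(6+30, 17+12, 27+6) = 36
f[7] = max(6+36, 17+18, 27+12) = 42
f[8] = max(6+42, 17+24, 27+18) = 48
f[9] = max(6+48, 17+30, 27+24) = 54
f[10] = max(6+54, 17+36, 27+30) = 60
f[11] = max(6+60, 17+42, 27+36) = 66
f[12] = max(6+66, 17+48, 27+42) = 72
f[13] = max(6+72, 17+54, 27+48) = 78
f[14] = max(6+78, 17+60, 27+54) = 84
One optimal cutting: 1 + 1 + 1 + 1 + 1 + 1 + 1 + 1 + 1 + 1 + 1 + 1 + 1 + 1 → $84.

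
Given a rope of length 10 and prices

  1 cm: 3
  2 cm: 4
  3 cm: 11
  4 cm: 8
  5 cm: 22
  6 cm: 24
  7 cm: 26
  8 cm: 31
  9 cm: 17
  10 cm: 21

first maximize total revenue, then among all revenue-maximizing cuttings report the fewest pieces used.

Build r[k] bottom-up: r[k] = max over allowed piece i of (p[i] + r[k−i]).
r[1] = 3
r[2] = 6  (first piece 1, then r[1]=3)
r[3] = 11
r[4] = 14  (first piece 1, then r[3]=11)
r[5] = 22
r[6] = 25  (first piece 1, then r[5]=22)
r[7] = 28  (first piece 1, then r[6]=25)
r[8] = 33  (first piece 3, then r[5]=22)
r[9] = 36  (first piece 1, then r[8]=33)
r[10] = 44  (first piece 5, then r[5]=22)
Maximum revenue is 44.
Now minimize piece count subject to staying optimal: for each k, pieces[k] = 1 + min over i with p[i]+r[k−i]=r[k] of pieces[k−i].
pieces[7] = 3
pieces[8] = 2
pieces[9] = 3
pieces[10] = 2

2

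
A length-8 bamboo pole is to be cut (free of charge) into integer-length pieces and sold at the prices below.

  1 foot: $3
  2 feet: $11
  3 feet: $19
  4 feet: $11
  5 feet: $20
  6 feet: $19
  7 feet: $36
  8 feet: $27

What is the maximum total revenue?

49

Build best[k] bottom-up: best[k] = max over allowed piece i of (p[i] + best[k−i]).
best[1] = 3
best[2] = 11
best[3] = 19
best[4] = 22  (first piece 1, then best[3]=19)
best[5] = 30  (first piece 2, then best[3]=19)
best[6] = 38  (first piece 3, then best[3]=19)
best[7] = 41  (first piece 1, then best[6]=38)
best[8] = 49  (first piece 2, then best[6]=38)
One optimal cutting: 3 + 3 + 2 → $19 + $19 + $11 = $49.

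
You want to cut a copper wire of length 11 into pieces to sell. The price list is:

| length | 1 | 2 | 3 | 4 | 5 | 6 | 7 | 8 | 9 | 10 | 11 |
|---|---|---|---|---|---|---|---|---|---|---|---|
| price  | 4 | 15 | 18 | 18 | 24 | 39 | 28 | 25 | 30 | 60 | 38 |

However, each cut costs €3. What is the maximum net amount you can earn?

Build net[k] bottom-up: net[k] = max over allowed piece i of (p[i] + net[k−i]) − 3 per cut.
net[1] = 4
net[2] = 15
net[3] = 18
net[4] = 27  (first piece 2, then net[2]=15)
net[5] = 30  (first piece 2, then net[3]=18)
net[6] = 39  (first piece 2, then net[4]=27)
net[7] = 42  (first piece 2, then net[5]=30)
net[8] = 51  (first piece 2, then net[6]=39)
net[9] = 54  (first piece 2, then net[7]=42)
net[10] = 63  (first piece 2, then net[8]=51)
net[11] = 66  (first piece 2, then net[9]=54)
One optimal plan: pieces 3 + 2 + 2 + 2 + 2 (4 cuts) → €78 − €12 = €66.

66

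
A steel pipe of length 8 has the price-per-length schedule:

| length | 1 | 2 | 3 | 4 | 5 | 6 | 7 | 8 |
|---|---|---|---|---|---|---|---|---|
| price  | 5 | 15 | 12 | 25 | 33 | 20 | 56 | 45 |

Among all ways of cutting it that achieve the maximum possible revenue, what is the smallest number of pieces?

2

Let r[k] be the best obtainable value from length k. For each k, try every first piece i and keep the best of price[i] + r[k−i].
r[1] = 5
r[2] = 15
r[3] = 20  (first piece 1, then r[2]=15)
r[4] = 30  (first piece 2, then r[2]=15)
r[5] = 35  (first piece 1, then r[4]=30)
r[6] = 45  (first piece 2, then r[4]=30)
r[7] = 56
r[8] = 61  (first piece 1, then r[7]=56)
Maximum revenue is $61.
Now minimize piece count subject to staying optimal: for each k, pieces[k] = 1 + min over i with p[i]+r[k−i]=r[k] of pieces[k−i].
pieces[5] = 3
pieces[6] = 3
pieces[7] = 1
pieces[8] = 2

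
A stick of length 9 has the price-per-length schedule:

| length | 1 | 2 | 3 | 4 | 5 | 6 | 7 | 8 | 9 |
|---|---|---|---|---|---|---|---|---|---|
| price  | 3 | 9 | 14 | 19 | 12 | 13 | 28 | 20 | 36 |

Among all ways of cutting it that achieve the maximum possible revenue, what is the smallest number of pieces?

3

Let r[k] be the best obtainable value from length k. For each k, try every first piece i and keep the best of price[i] + r[k−i].
r[1] = 3
r[2] = max(3+3, 9+0) = 9
r[3] = max(3+9, 9+3, 14+0) = 14
r[4] = max(3+14, 9+9, 14+3, 19+0) = 19
r[5] = max(3+19, 9+14, 14+9, 19+3, 12+0) = 23
r[6] = max(3+23, 9+19, 14+14, 19+9, 12+3, 13+0) = 28
r[7] = max(3+28, 9+23, 14+19, …, 13+3, 28+0) = 33
r[8] = max(3+33, 9+28, 14+23, …, 28+3, 20+0) = 38
r[9] = max(3+38, 9+33, 14+28, …, 20+3, 36+0) = 42
Maximum revenue is $42.
Now minimize piece count subject to staying optimal: for each k, pieces[k] = 1 + min over i with p[i]+r[k−i]=r[k] of pieces[k−i].
pieces[6] = 2
pieces[7] = 2
pieces[8] = 2
pieces[9] = 3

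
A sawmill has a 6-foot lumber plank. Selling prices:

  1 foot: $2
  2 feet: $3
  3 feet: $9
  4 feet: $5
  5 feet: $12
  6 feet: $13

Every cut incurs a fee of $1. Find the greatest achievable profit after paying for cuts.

Build net[k] bottom-up: net[k] = max over allowed piece i of (p[i] + net[k−i]) − 1 per cut.
net[1] = 2
net[2] = 3  (first piece 1, then net[1]=2)
net[3] = 9
net[4] = 10  (first piece 1, then net[3]=9)
net[5] = 12
net[6] = 17  (first piece 3, then net[3]=9)
One optimal plan: pieces 3 + 3 (1 cut) → $18 − $1 = $17.

17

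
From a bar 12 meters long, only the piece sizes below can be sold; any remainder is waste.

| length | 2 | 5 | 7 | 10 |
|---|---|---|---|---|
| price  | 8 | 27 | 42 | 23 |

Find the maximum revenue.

69

Build f[k] bottom-up: f[k] = max over allowed piece i of (p[i] + f[k−i]).
f[1] = 0
f[2] = 8
f[3] = 8
f[4] = 16  (first piece 2, then f[2]=8)
f[5] = 27
f[6] = 27
f[7] = 42
f[8] = 42
f[9] = 50  (first piece 2, then f[7]=42)
f[10] = 54  (first piece 5, then f[5]=27)
f[11] = 58  (first piece 2, then f[9]=50)
f[12] = 69  (first piece 5, then f[7]=42)
One optimal cutting: 7 + 5 → $69.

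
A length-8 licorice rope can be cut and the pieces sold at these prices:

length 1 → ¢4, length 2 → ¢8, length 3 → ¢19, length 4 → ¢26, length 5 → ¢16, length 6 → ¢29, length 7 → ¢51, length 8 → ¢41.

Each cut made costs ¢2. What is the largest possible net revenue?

53

Let v[k] be the best obtainable value from length k. For each k, try every first piece i and keep the best of price[i] + v[k−i] minus the 2 cut fee when i<k.
v[1] = 4
v[2] = 8
v[3] = 19
v[4] = 26
v[5] = 28  (first piece 1, then v[4]=26)
v[6] = 36  (first piece 3, then v[3]=19)
v[7] = 51
v[8] = 53  (first piece 1, then v[7]=51)
One optimal plan: pieces 7 + 1 (1 cut) → ¢55 − ¢2 = ¢53.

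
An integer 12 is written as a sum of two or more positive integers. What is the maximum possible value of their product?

Define P[k] = max over 1≤i<k of i · max(k−i, P[k−i]); the inner max lets the remainder stay uncut if that's better.
P[2] = 1*max(1,0) = 1*1 = 1
P[3] = max(1*2, 2*1) = 2
P[4] = max(1*3, 2*2, 3*1) = 4
P[5] = max(1*4, 2*3, 3*2, 4*1) = 6
P[6] = max(1*6, 2*4, 3*3, 4*2, 5*1) = 9
P[7] = max(1*9, 2*6, 3*4, 4*3, 5*2, 6*1) = 12
P[8] = max(1*12, 2*9, 3*6, …, 6*2, 7*1) = 18
P[9] = max(1*18, 2*12, 3*9, …, 7*2, 8*1) = 27
P[10] = max(1*27, 2*18, 3*12, …, 8*2, 9*1) = 36
P[11] = max(1*36, 2*27, 3*18, …, 9*2, 10*1) = 54
P[12] = max(1*54, 2*36, 3*27, …, 10*2, 11*1) = 81
One optimal split: 3 + 3 + 3 + 3; product 3*3*3*3 = 81.

81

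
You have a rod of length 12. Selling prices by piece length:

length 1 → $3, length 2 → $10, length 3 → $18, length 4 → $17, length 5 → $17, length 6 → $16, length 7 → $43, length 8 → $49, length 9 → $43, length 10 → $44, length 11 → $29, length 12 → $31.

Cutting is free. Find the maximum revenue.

Build best[k] bottom-up: best[k] = max over allowed piece i of (p[i] + best[k−i]).
best[1] = 3
best[2] = max(3+3, 10+0) = 10
best[3] = max(3+10, 10+3, 18+0) = 18
best[4] = max(3+18, 10+10, 18+3, 17+0) = 21
best[5] = max(3+21, 10+18, 18+10, 17+3, 17+0) = 28
best[6] = max(3+28, 10+21, 18+18, 17+10, 17+3, 16+0) = 36
best[7] = max(3+36, 10+28, 18+21, …, 16+3, 43+0) = 43
best[8] = max(3+43, 10+36, 18+28, …, 43+3, 49+0) = 49
best[9] = max(3+49, 10+43, 18+36, …, 49+3, 43+0) = 54
best[10] = max(3+54, 10+49, 18+43, …, 43+3, 44+0) = 61
best[11] = max(3+61, 10+54, 18+49, …, 44+3, 29+0) = 67
best[12] = max(3+67, 10+61, 18+54, …, 29+3, 31+0) = 72
One optimal cutting: 3 + 3 + 3 + 3 → $18 + $18 + $18 + $18 = $72.

72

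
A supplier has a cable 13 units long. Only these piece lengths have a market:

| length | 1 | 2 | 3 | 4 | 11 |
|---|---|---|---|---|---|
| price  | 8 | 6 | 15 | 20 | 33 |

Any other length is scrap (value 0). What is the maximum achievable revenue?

104

Let f[k] be the best obtainable value from length k. For each k, try every first piece i and keep the best of price[i] + f[k−i].
f[1] = 8
f[2] = 16  (first piece 1, then f[1]=8)
f[3] = 24  (first piece 1, then f[2]=16)
f[4] = 32  (first piece 1, then f[3]=24)
f[5] = 40  (first piece 1, then f[4]=32)
f[6] = 48  (first piece 1, then f[5]=40)
f[7] = 56  (first piece 1, then f[6]=48)
f[8] = 64  (first piece 1, then f[7]=56)
f[9] = 72  (first piece 1, then f[8]=64)
f[10] = 80  (first piece 1, then f[9]=72)
f[11] = 88  (first piece 1, then f[10]=80)
f[12] = 96  (first piece 1, then f[11]=88)
f[13] = 104  (first piece 1, then f[12]=96)
One optimal cutting: 1 + 1 + 1 + 1 + 1 + 1 + 1 + 1 + 1 + 1 + 1 + 1 + 1 → 104.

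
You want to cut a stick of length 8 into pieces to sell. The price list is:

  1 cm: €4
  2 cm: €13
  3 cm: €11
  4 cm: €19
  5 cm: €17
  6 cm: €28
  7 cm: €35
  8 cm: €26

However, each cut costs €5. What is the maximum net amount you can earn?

Let net[k] be the best obtainable value from length k. For each k, try every first piece i and keep the best of price[i] + net[k−i] minus the 5 cut fee when i<k.
net[1] = 4
net[2] = 13
net[3] = 12  (first piece 1, then net[2]=13)
net[4] = 21  (first piece 2, then net[2]=13)
net[5] = 20  (first piece 1, then net[4]=21)
net[6] = 29  (first piece 2, then net[4]=21)
net[7] = 35
net[8] = 37  (first piece 2, then net[6]=29)
One optimal plan: pieces 2 + 2 + 2 + 2 (3 cuts) → €52 − €15 = €37.

37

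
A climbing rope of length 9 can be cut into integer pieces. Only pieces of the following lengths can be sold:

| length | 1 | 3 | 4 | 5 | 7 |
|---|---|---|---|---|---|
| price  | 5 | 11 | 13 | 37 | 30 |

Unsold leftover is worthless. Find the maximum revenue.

57

Let r[k] be the best obtainable value from length k. For each k, try every first piece i and keep the best of price[i] + r[k−i].
r[1] = 5
r[2] = 10  (first piece 1, then r[1]=5)
r[3] = 15  (first piece 1, then r[2]=10)
r[4] = 20  (first piece 1, then r[3]=15)
r[5] = 37
r[6] = 42  (first piece 1, then r[5]=37)
r[7] = 47  (first piece 1, then r[6]=42)
r[8] = 52  (first piece 1, then r[7]=47)
r[9] = 57  (first piece 1, then r[8]=52)
One optimal cutting: 5 + 1 + 1 + 1 + 1 → €57.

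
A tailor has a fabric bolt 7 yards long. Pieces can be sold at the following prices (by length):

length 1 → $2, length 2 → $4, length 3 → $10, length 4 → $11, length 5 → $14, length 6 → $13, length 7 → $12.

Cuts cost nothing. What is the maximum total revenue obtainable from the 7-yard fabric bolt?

Consider every possible first cut. R[k] is the best of p[i]+R[k−i] over all sellable i≤k.
R[1] = 2
R[2] = 4  (first piece 1, then R[1]=2)
R[3] = 10
R[4] = 12  (first piece 1, then R[3]=10)
R[5] = 14  (first piece 1, then R[4]=12)
R[6] = 20  (first piece 3, then R[3]=10)
R[7] = 22  (first piece 1, then R[6]=20)
One optimal cutting: 3 + 3 + 1 → $10 + $10 + $2 = $22.

22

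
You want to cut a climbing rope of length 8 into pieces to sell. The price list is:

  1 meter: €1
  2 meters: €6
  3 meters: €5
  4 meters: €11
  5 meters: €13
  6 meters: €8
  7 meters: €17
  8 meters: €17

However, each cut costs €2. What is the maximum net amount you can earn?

20

Build r[k] bottom-up: r[k] = max over allowed piece i of (p[i] + r[k−i]) − 2 per cut.
r[1] = 1
r[2] = max(1+1-2, 6+0) = 6
r[3] = max(1+6-2, 6+1-2, 5+0) = 5
r[4] = max(1+5-2, 6+6-2, 5+1-2, 11+0) = 11
r[5] = max(1+11-2, 6+5-2, 5+6-2, 11+1-2, 13+0) = 13
r[6] = max(1+13-2, 6+11-2, 5+5-2, 11+6-2, 13+1-2, 8+0) = 15
r[7] = max(1+15-2, 6+13-2, 5+11-2, …, 8+1-2, 17+0) = 17
r[8] = max(1+17-2, 6+15-2, 5+13-2, …, 17+1-2, 17+0) = 20
One optimal plan: pieces 4 + 4 (1 cut) → €22 − €2 = €20.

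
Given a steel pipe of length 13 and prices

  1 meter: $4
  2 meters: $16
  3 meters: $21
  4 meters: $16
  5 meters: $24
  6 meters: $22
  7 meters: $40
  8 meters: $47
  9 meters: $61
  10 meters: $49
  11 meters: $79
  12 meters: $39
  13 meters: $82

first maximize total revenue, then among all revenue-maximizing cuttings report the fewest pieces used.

6

Consider every possible first cut. r[k] is the best of p[i]+r[k−i] over all sellable i≤k.
r[1] = 4
r[2] = max(4+4, 16+0) = 16
r[3] = max(4+16, 16+4, 21+0) = 21
r[4] = max(4+21, 16+16, 21+4, 16+0) = 32
r[5] = max(4+32, 16+21, 21+16, 16+4, 24+0) = 37
r[6] = max(4+37, 16+32, 21+21, 16+16, 24+4, 22+0) = 48
r[7] = max(4+48, 16+37, 21+32, …, 22+4, 40+0) = 53
r[8] = max(4+53, 16+48, 21+37, …, 40+4, 47+0) = 64
r[9] = max(4+64, 16+53, 21+48, …, 47+4, 61+0) = 69
r[10] = max(4+69, 16+64, 21+53, …, 61+4, 49+0) = 80
r[11] = max(4+80, 16+69, 21+64, …, 49+4, 79+0) = 85
r[12] = max(4+85, 16+80, 21+69, …, 79+4, 39+0) = 96
r[13] = max(4+96, 16+85, 21+80, …, 39+4, 82+0) = 101
Maximum revenue is $101.
Now minimize piece count subject to staying optimal: for each k, pieces[k] = 1 + min over i with p[i]+r[k−i]=r[k] of pieces[k−i].
pieces[10] = 5
pieces[11] = 5
pieces[12] = 6
pieces[13] = 6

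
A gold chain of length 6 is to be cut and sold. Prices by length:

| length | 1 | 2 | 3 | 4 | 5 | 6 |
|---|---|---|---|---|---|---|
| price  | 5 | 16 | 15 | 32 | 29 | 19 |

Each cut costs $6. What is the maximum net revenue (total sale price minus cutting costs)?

42

Let v[k] be the best obtainable value from length k. For each k, try every first piece i and keep the best of price[i] + v[k−i] minus the 6 cut fee when i<k.
v[1] = 5
v[2] = max(5+5-6, 16+0) = 16
v[3] = max(5+16-6, 16+5-6, 15+0) = 15
v[4] = max(5+15-6, 16+16-6, 15+5-6, 32+0) = 32
v[5] = max(5+32-6, 16+15-6, 15+16-6, 32+5-6, 29+0) = 31
v[6] = max(5+31-6, 16+32-6, 15+15-6, 32+16-6, 29+5-6, 19+0) = 42
One optimal plan: pieces 4 + 2 (1 cut) → $48 − $6 = $42.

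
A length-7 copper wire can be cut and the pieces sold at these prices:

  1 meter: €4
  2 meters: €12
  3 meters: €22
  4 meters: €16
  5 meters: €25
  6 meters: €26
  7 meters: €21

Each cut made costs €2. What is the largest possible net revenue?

Consider every possible first cut. r[k] is the best of p[i]+r[k−i] over all sellable i≤k, charging 2 whenever i<k.
r[1] = 4
r[2] = 12
r[3] = 22
r[4] = 24  (first piece 1, then r[3]=22)
r[5] = 32  (first piece 2, then r[3]=22)
r[6] = 42  (first piece 3, then r[3]=22)
r[7] = 44  (first piece 1, then r[6]=42)
One optimal plan: pieces 3 + 3 + 1 (2 cuts) → €48 − €4 = €44.

44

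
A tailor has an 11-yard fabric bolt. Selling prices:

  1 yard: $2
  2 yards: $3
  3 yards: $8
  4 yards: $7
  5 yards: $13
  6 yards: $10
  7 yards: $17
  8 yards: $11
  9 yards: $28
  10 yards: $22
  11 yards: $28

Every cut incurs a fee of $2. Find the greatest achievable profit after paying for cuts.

Let v[k] be the best obtainable value from length k. For each k, try every first piece i and keep the best of price[i] + v[k−i] minus the 2 cut fee when i<k.
v[1] = 2
v[2] = max(2+2-2, 3+0) = 3
v[3] = max(2+3-2, 3+2-2, 8+0) = 8
v[4] = max(2+8-2, 3+3-2, 8+2-2, 7+0) = 8
v[5] = max(2+8-2, 3+8-2, 8+3-2, 7+2-2, 13+0) = 13
v[6] = max(2+13-2, 3+8-2, 8+8-2, 7+3-2, 13+2-2, 10+0) = 14
v[7] = max(2+14-2, 3+13-2, 8+8-2, …, 10+2-2, 17+0) = 17
v[8] = max(2+17-2, 3+14-2, 8+13-2, …, 17+2-2, 11+0) = 19
v[9] = max(2+19-2, 3+17-2, 8+14-2, …, 11+2-2, 28+0) = 28
v[10] = max(2+28-2, 3+19-2, 8+17-2, …, 28+2-2, 22+0) = 28
v[11] = max(2+28-2, 3+28-2, 8+19-2, …, 22+2-2, 28+0) = 29
One optimal plan: pieces 9 + 2 (1 cut) → $31 − $2 = $29.

29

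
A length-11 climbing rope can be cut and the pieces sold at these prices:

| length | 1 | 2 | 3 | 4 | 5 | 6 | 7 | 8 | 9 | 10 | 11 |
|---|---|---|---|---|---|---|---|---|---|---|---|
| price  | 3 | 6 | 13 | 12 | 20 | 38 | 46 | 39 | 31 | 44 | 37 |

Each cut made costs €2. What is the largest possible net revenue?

Let net[k] be the best obtainable value from length k. For each k, try every first piece i and keep the best of price[i] + net[k−i] minus the 2 cut fee when i<k.
net[1] = 3
net[2] = max(3+3-2, 6+0) = 6
net[3] = max(3+6-2, 6+3-2, 13+0) = 13
net[4] = max(3+13-2, 6+6-2, 13+3-2, 12+0) = 14
net[5] = max(3+14-2, 6+13-2, 13+6-2, 12+3-2, 20+0) = 20
net[6] = max(3+20-2, 6+14-2, 13+13-2, 12+6-2, 20+3-2, 38+0) = 38
net[7] = max(3+38-2, 6+20-2, 13+14-2, …, 38+3-2, 46+0) = 46
net[8] = max(3+46-2, 6+38-2, 13+20-2, …, 46+3-2, 39+0) = 47
net[9] = max(3+47-2, 6+46-2, 13+38-2, …, 39+3-2, 31+0) = 50
net[10] = max(3+50-2, 6+47-2, 13+46-2, …, 31+3-2, 44+0) = 57
net[11] = max(3+57-2, 6+50-2, 13+47-2, …, 44+3-2, 37+0) = 58
One optimal plan: pieces 7 + 3 + 1 (2 cuts) → €62 − €4 = €58.

58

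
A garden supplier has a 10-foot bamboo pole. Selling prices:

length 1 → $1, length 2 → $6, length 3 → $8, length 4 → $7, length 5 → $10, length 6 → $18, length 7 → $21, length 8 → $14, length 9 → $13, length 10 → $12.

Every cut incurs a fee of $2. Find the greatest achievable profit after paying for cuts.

27

Let r[k] be the best obtainable value from length k. For each k, try every first piece i and keep the best of price[i] + r[k−i] minus the 2 cut fee when i<k.
r[1] = 1
r[2] = 6
r[3] = 8
r[4] = 10  (first piece 2, then r[2]=6)
r[5] = 12  (first piece 2, then r[3]=8)
r[6] = 18
r[7] = 21
r[8] = 22  (first piece 2, then r[6]=18)
r[9] = 25  (first piece 2, then r[7]=21)
r[10] = 27  (first piece 3, then r[7]=21)
One optimal plan: pieces 7 + 3 (1 cut) → $29 − $2 = $27.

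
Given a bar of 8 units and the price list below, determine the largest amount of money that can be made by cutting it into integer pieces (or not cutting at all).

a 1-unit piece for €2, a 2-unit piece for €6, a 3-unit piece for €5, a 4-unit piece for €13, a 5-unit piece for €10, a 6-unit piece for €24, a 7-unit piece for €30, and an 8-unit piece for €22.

Consider every possible first cut. v[k] is the best of p[i]+v[k−i] over all sellable i≤k.
v[1] = 2
v[2] = max(2+2, 6+0) = 6
v[3] = max(2+6, 6+2, 5+0) = 8
v[4] = max(2+8, 6+6, 5+2, 13+0) = 13
v[5] = max(2+13, 6+8, 5+6, 13+2, 10+0) = 15
v[6] = max(2+15, 6+13, 5+8, 13+6, 10+2, 24+0) = 24
v[7] = max(2+24, 6+15, 5+13, …, 24+2, 30+0) = 30
v[8] = max(2+30, 6+24, 5+15, …, 30+2, 22+0) = 32
One optimal cutting: 7 + 1 → €30 + €2 = €32.

32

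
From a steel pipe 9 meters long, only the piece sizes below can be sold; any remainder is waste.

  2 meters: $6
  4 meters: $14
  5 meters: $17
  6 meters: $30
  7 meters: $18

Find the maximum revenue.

Consider every possible first cut. best[k] is the best of p[i]+best[k−i] over all sellable i≤k.
best[1] = 0
best[2] = 6
best[3] = 6
best[4] = max(6+6, 14+0) = 14
best[5] = max(6+6, 14+0, 17+0) = 17
best[6] = max(6+14, 14+6, 17+0, 30+0) = 30
best[7] = max(6+17, 14+6, 17+6, 30+0, 18+0) = 30
best[8] = max(6+30, 14+14, 17+6, 30+6, 18+0) = 36
best[9] = max(6+30, 14+17, 17+14, 30+6, 18+6) = 36
One optimal cutting: pieces 6 + 2 with 1 meter of scrap → $36.

36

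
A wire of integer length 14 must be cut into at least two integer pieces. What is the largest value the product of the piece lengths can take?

Define m[k] = max over 1≤i<k of i · max(k−i, m[k−i]); the inner max lets the remainder stay uncut if that's better.
m[2] = 1*max(1,0) = 1*1 = 1
m[3] = max(1*2, 2*1) = 2
m[4] = max(1*3, 2*2, 3*1) = 4
m[5] = max(1*4, 2*3, 3*2, 4*1) = 6
m[6] = max(1*6, 2*4, 3*3, 4*2, 5*1) = 9
m[7] = max(1*9, 2*6, 3*4, 4*3, 5*2, 6*1) = 12
m[8] = max(1*12, 2*9, 3*6, …, 6*2, 7*1) = 18
m[9] = max(1*18, 2*12, 3*9, …, 7*2, 8*1) = 27
m[10] = max(1*27, 2*18, 3*12, …, 8*2, 9*1) = 36
m[11] = max(1*36, 2*27, 3*18, …, 9*2, 10*1) = 54
m[12] = max(1*54, 2*36, 3*27, …, 10*2, 11*1) = 81
m[13] = max(1*81, 2*54, 3*36, …, 11*2, 12*1) = 108
m[14] = max(1*108, 2*81, 3*54, …, 12*2, 13*1) = 162
One optimal split: 3 + 3 + 3 + 3 + 2; product 3*3*3*3*2 = 162.

162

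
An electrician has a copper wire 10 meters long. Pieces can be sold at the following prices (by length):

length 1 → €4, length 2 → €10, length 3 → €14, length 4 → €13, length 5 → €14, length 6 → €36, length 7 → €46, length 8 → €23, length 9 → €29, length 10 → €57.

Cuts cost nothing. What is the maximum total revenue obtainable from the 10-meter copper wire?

60

Consider every possible first cut. r[k] is the best of p[i]+r[k−i] over all sellable i≤k.
r[1] = 4
r[2] = max(4+4, 10+0) = 10
r[3] = max(4+10, 10+4, 14+0) = 14
r[4] = max(4+14, 10+10, 14+4, 13+0) = 20
r[5] = max(4+20, 10+14, 14+10, 13+4, 14+0) = 24
r[6] = max(4+24, 10+20, 14+14, 13+10, 14+4, 36+0) = 36
r[7] = max(4+36, 10+24, 14+20, …, 36+4, 46+0) = 46
r[8] = max(4+46, 10+36, 14+24, …, 46+4, 23+0) = 50
r[9] = max(4+50, 10+46, 14+36, …, 23+4, 29+0) = 56
r[10] = max(4+56, 10+50, 14+46, …, 29+4, 57+0) = 60
One optimal cutting: 7 + 2 + 1 → €46 + €10 + €4 = €60.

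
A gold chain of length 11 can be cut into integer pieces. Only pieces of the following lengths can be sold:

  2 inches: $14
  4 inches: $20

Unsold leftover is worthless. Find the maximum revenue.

Build best[k] bottom-up: best[k] = max over allowed piece i of (p[i] + best[k−i]).
best[1] = 0
best[2] = 14
best[3] = 14
best[4] = max(14+14, 20+0) = 28
best[5] = max(14+14, 20+0) = 28
best[6] = max(14+28, 20+14) = 42
best[7] = max(14+28, 20+14) = 42
best[8] = max(14+42, 20+28) = 56
best[9] = max(14+42, 20+28) = 56
best[10] = max(14+56, 20+42) = 70
best[11] = max(14+56, 20+42) = 70
One optimal cutting: pieces 2 + 2 + 2 + 2 + 2 with 1 inch of scrap → $70.

70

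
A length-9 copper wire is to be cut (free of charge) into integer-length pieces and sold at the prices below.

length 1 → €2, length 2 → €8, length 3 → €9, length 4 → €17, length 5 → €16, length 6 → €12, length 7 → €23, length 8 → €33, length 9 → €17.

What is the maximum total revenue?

36

Consider every possible first cut. R[k] is the best of p[i]+R[k−i] over all sellable i≤k.
R[1] = 2
R[2] = max(2+2, 8+0) = 8
R[3] = max(2+8, 8+2, 9+0) = 10
R[4] = max(2+10, 8+8, 9+2, 17+0) = 17
R[5] = max(2+17, 8+10, 9+8, 17+2, 16+0) = 19
R[6] = max(2+19, 8+17, 9+10, 17+8, 16+2, 12+0) = 25
R[7] = max(2+25, 8+19, 9+17, …, 12+2, 23+0) = 27
R[8] = max(2+27, 8+25, 9+19, …, 23+2, 33+0) = 34
R[9] = max(2+34, 8+27, 9+25, …, 33+2, 17+0) = 36
One optimal cutting: 4 + 4 + 1 → €17 + €17 + €2 = €36.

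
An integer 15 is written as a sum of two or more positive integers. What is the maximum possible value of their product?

Fill f[k] for k=2..15: at each k try every first piece i and multiply by the better of (k−i) uncut or f[k−i].
f[2] = 1×max(1,0) = 1×1 = 1
f[3] = 1×max(2,1) = 1×2 = 2
f[4] = 2×max(2,1) = 2×2 = 4
f[5] = 2×max(3,2) = 2×3 = 6
f[6] = 3×max(3,2) = 3×3 = 9
f[7] = 2×max(5,6) = 2×6 = 12
f[8] = 2×max(6,9) = 2×9 = 18
f[9] = 3×max(6,9) = 3×9 = 27
f[10] = 2×max(8,18) = 2×18 = 36
f[11] = 2×max(9,27) = 2×27 = 54
f[12] = 3×max(9,27) = 3×27 = 81
f[13] = 2×max(11,54) = 2×54 = 108
f[14] = 2×max(12,81) = 2×81 = 162
f[15] = 3×max(12,81) = 3×81 = 243
One optimal split: 3 + 3 + 3 + 3 + 3; product 3×3×3×3×3 = 243.

243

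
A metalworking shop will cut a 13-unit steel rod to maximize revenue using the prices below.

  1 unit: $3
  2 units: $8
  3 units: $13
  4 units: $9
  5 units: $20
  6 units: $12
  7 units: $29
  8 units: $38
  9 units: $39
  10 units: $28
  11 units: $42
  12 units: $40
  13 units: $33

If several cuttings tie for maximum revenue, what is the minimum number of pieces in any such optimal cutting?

3

Build r[k] bottom-up: r[k] = max over allowed piece i of (p[i] + r[k−i]).
r[1] = 3
r[2] = max(3+3, 8+0) = 8
r[3] = max(3+8, 8+3, 13+0) = 13
r[4] = max(3+13, 8+8, 13+3, 9+0) = 16
r[5] = max(3+16, 8+13, 13+8, 9+3, 20+0) = 21
r[6] = max(3+21, 8+16, 13+13, 9+8, 20+3, 12+0) = 26
r[7] = max(3+26, 8+21, 13+16, …, 12+3, 29+0) = 29
r[8] = max(3+29, 8+26, 13+21, …, 29+3, 38+0) = 38
r[9] = max(3+38, 8+29, 13+26, …, 38+3, 39+0) = 41
r[10] = max(3+41, 8+38, 13+29, …, 39+3, 28+0) = 46
r[11] = max(3+46, 8+41, 13+38, …, 28+3, 42+0) = 51
r[12] = max(3+51, 8+46, 13+41, …, 42+3, 40+0) = 54
r[13] = max(3+54, 8+51, 13+46, …, 40+3, 33+0) = 59
Maximum revenue is $59.
Now minimize piece count subject to staying optimal: for each k, pieces[k] = 1 + min over i with p[i]+r[k−i]=r[k] of pieces[k−i].
pieces[10] = 2
pieces[11] = 2
pieces[12] = 3
pieces[13] = 3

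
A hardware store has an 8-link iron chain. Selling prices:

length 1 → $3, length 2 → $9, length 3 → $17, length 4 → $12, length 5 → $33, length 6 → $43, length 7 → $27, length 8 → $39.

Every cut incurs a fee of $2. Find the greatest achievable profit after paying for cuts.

Consider every possible first cut. v[k] is the best of p[i]+v[k−i] over all sellable i≤k, charging 2 whenever i<k.
v[1] = 3
v[2] = 9
v[3] = 17
v[4] = 18  (first piece 1, then v[3]=17)
v[5] = 33
v[6] = 43
v[7] = 44  (first piece 1, then v[6]=43)
v[8] = 50  (first piece 2, then v[6]=43)
One optimal plan: pieces 6 + 2 (1 cut) → $52 − $2 = $50.

50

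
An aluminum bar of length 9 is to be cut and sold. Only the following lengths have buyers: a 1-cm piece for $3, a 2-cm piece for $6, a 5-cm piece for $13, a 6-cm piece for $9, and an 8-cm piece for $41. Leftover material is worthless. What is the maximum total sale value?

Consider every possible first cut. best[k] is the best of p[i]+best[k−i] over all sellable i≤k.
best[1] = 3
best[2] = max(3+3, 6+0) = 6
best[3] = max(3+6, 6+3) = 9
best[4] = max(3+9, 6+6) = 12
best[5] = max(3+12, 6+9, 13+0) = 15
best[6] = max(3+15, 6+12, 13+3, 9+0) = 18
best[7] = max(3+18, 6+15, 13+6, 9+3) = 21
best[8] = max(3+21, 6+18, 13+9, 9+6, 41+0) = 41
best[9] = max(3+41, 6+21, 13+12, 9+9, 41+3) = 44
One optimal cutting: 8 + 1 → $44.

44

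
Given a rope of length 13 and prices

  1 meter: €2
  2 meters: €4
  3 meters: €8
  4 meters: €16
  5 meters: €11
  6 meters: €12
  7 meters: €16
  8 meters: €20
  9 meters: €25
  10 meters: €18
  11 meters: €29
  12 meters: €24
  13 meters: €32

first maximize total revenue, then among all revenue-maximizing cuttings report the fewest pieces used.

Build r[k] bottom-up: r[k] = max over allowed piece i of (p[i] + r[k−i]).
r[1] = 2
r[2] = 4  (first piece 1, then r[1]=2)
r[3] = 8
r[4] = 16
r[5] = 18  (first piece 1, then r[4]=16)
r[6] = 20  (first piece 1, then r[5]=18)
r[7] = 24  (first piece 3, then r[4]=16)
r[8] = 32  (first piece 4, then r[4]=16)
r[9] = 34  (first piece 1, then r[8]=32)
r[10] = 36  (first piece 1, then r[9]=34)
r[11] = 40  (first piece 3, then r[8]=32)
r[12] = 48  (first piece 4, then r[8]=32)
r[13] = 50  (first piece 1, then r[12]=48)
Maximum revenue is €50.
Now minimize piece count subject to staying optimal: for each k, pieces[k] = 1 + min over i with p[i]+r[k−i]=r[k] of pieces[k−i].
pieces[10] = 3
pieces[11] = 3
pieces[12] = 3
pieces[13] = 4

4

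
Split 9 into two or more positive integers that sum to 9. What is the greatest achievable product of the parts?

Let P[k] be the best product for length k (with at least one cut). For each first piece i, the rest contributes max(k−i, P[k−i]).
Small cases: P[2]=1.
P[3] = max(1×2, 2×1) = 2
P[4] = max(1×3, 2×2, 3×1) = 4
P[5] = max(1×4, 2×3, 3×2, 4×1) = 6
P[6] = max(1×6, 2×4, 3×3, 4×2, 5×1) = 9
P[7] = max(1×9, 2×6, 3×4, 4×3, 5×2, 6×1) = 12
P[8] = max(1×12, 2×9, 3×6, …, 6×2, 7×1) = 18
P[9] = max(1×18, 2×12, 3×9, …, 7×2, 8×1) = 27
One optimal split: 3 + 3 + 3; product 3×3×3 = 27.

27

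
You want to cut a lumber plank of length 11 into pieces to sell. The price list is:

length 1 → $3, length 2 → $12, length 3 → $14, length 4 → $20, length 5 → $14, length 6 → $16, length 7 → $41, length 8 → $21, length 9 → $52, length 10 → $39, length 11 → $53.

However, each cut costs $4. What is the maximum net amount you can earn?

60

Consider every possible first cut. net[k] is the best of p[i]+net[k−i] over all sellable i≤k, charging 4 whenever i<k.
net[1] = 3
net[2] = max(3+3-4, 12+0) = 12
net[3] = max(3+12-4, 12+3-4, 14+0) = 14
net[4] = max(3+14-4, 12+12-4, 14+3-4, 20+0) = 20
net[5] = max(3+20-4, 12+14-4, 14+12-4, 20+3-4, 14+0) = 22
net[6] = max(3+22-4, 12+20-4, 14+14-4, 20+12-4, 14+3-4, 16+0) = 28
net[7] = max(3+28-4, 12+22-4, 14+20-4, …, 16+3-4, 41+0) = 41
net[8] = max(3+41-4, 12+28-4, 14+22-4, …, 41+3-4, 21+0) = 40
net[9] = max(3+40-4, 12+41-4, 14+28-4, …, 21+3-4, 52+0) = 52
net[10] = max(3+52-4, 12+40-4, 14+41-4, …, 52+3-4, 39+0) = 51
net[11] = max(3+51-4, 12+52-4, 14+40-4, …, 39+3-4, 53+0) = 60
One optimal plan: pieces 9 + 2 (1 cut) → $64 − $4 = $60.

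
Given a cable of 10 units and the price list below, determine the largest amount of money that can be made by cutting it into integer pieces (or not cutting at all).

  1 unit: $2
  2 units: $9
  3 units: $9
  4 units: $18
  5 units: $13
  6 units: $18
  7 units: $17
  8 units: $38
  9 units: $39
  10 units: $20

Consider every possible first cut. best[k] is the best of p[i]+best[k−i] over all sellable i≤k.
best[1] = 2
best[2] = max(2+2, 9+0) = 9
best[3] = max(2+9, 9+2, 9+0) = 11
best[4] = max(2+11, 9+9, 9+2, 18+0) = 18
best[5] = max(2+18, 9+11, 9+9, 18+2, 13+0) = 20
best[6] = max(2+20, 9+18, 9+11, 18+9, 13+2, 18+0) = 27
best[7] = max(2+27, 9+20, 9+18, …, 18+2, 17+0) = 29
best[8] = max(2+29, 9+27, 9+20, …, 17+2, 38+0) = 38
best[9] = max(2+38, 9+29, 9+27, …, 38+2, 39+0) = 40
best[10] = max(2+40, 9+38, 9+29, …, 39+2, 20+0) = 47
One optimal cutting: 8 + 2 → $38 + $9 = $47.

47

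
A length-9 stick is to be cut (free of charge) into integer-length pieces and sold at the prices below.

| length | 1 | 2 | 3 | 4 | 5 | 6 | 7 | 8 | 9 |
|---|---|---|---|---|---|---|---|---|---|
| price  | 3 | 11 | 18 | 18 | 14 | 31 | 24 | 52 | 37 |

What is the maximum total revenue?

55

Let v[k] be the best obtainable value from length k. For each k, try every first piece i and keep the best of price[i] + v[k−i].
v[1] = 3
v[2] = max(3+3, 11+0) = 11
v[3] = max(3+11, 11+3, 18+0) = 18
v[4] = max(3+18, 11+11, 18+3, 18+0) = 22
v[5] = max(3+22, 11+18, 18+11, 18+3, 14+0) = 29
v[6] = max(3+29, 11+22, 18+18, 18+11, 14+3, 31+0) = 36
v[7] = max(3+36, 11+29, 18+22, …, 31+3, 24+0) = 40
v[8] = max(3+40, 11+36, 18+29, …, 24+3, 52+0) = 52
v[9] = max(3+52, 11+40, 18+36, …, 52+3, 37+0) = 55
One optimal cutting: 8 + 1 → €52 + €3 = €55.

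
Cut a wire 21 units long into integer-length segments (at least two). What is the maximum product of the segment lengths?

2187

Fill prod[k] for k=2..21: at each k try every first piece i and multiply by the better of (k−i) uncut or prod[k−i].
prod[2] = 1*max(1,0) = 1*1 = 1
prod[3] = 1*max(2,1) = 1*2 = 2
prod[4] = 2*max(2,1) = 2*2 = 4
prod[5] = 2*max(3,2) = 2*3 = 6
prod[6] = 3*max(3,2) = 3*3 = 9
prod[7] = 2*max(5,6) = 2*6 = 12
prod[8] = 2*max(6,9) = 2*9 = 18
prod[9] = 3*max(6,9) = 3*9 = 27
prod[10] = 2*max(8,18) = 2*18 = 36
prod[11] = 2*max(9,27) = 2*27 = 54
prod[12] = 3*max(9,27) = 3*27 = 81
prod[13] = 2*max(11,54) = 2*54 = 108
prod[14] = 2*max(12,81) = 2*81 = 162
prod[15] = 3*max(12,81) = 3*81 = 243
prod[16] = 2*max(14,162) = 2*162 = 324
prod[17] = 2*max(15,243) = 2*243 = 486
prod[18] = 3*max(15,243) = 3*243 = 729
prod[19] = 2*max(17,486) = 2*486 = 972
prod[20] = 2*max(18,729) = 2*729 = 1458
prod[21] = 3*max(18,729) = 3*729 = 2187
One optimal split: 3 + 3 + 3 + 3 + 3 + 3 + 3; product 3*3*3*3*3*3*3 = 2187.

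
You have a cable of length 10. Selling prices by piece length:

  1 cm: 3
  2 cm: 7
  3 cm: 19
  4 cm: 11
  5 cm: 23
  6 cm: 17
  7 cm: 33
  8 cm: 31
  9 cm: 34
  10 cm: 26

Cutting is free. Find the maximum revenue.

Build v[k] bottom-up: v[k] = max over allowed piece i of (p[i] + v[k−i]).
v[1] = 3
v[2] = max(3+3, 7+0) = 7
v[3] = max(3+7, 7+3, 19+0) = 19
v[4] = max(3+19, 7+7, 19+3, 11+0) = 22
v[5] = max(3+22, 7+19, 19+7, 11+3, 23+0) = 26
v[6] = max(3+26, 7+22, 19+19, 11+7, 23+3, 17+0) = 38
v[7] = max(3+38, 7+26, 19+22, …, 17+3, 33+0) = 41
v[8] = max(3+41, 7+38, 19+26, …, 33+3, 31+0) = 45
v[9] = max(3+45, 7+41, 19+38, …, 31+3, 34+0) = 57
v[10] = max(3+57, 7+45, 19+41, …, 34+3, 26+0) = 60
One optimal cutting: 3 + 3 + 3 + 1 → 19 + 19 + 19 + 3 = 60.

60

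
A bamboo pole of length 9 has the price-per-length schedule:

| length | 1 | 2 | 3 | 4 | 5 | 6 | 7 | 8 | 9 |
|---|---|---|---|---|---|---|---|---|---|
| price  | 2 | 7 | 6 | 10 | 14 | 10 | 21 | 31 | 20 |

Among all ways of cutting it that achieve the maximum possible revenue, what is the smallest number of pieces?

2

Build r[k] bottom-up: r[k] = max over allowed piece i of (p[i] + r[k−i]).
r[1] = 2
r[2] = max(2+2, 7+0) = 7
r[3] = max(2+7, 7+2, 6+0) = 9
r[4] = max(2+9, 7+7, 6+2, 10+0) = 14
r[5] = max(2+14, 7+9, 6+7, 10+2, 14+0) = 16
r[6] = max(2+16, 7+14, 6+9, 10+7, 14+2, 10+0) = 21
r[7] = max(2+21, 7+16, 6+14, …, 10+2, 21+0) = 23
r[8] = max(2+23, 7+21, 6+16, …, 21+2, 31+0) = 31
r[9] = max(2+31, 7+23, 6+21, …, 31+2, 20+0) = 33
Maximum revenue is $33.
Now minimize piece count subject to staying optimal: for each k, pieces[k] = 1 + min over i with p[i]+r[k−i]=r[k] of pieces[k−i].
pieces[6] = 3
pieces[7] = 4
pieces[8] = 1
pieces[9] = 2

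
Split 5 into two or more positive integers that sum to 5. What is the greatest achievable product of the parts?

Let prod[k] be the best product for length k (with at least one cut). For each first piece i, the rest contributes max(k−i, prod[k−i]).
prod[2] = 1×max(1,0) = 1×1 = 1
prod[3] = max(1×2, 2×1) = 2
prod[4] = max(1×3, 2×2, 3×1) = 4
prod[5] = max(1×4, 2×3, 3×2, 4×1) = 6
One optimal split: 3 + 2; product 3×2 = 6.

6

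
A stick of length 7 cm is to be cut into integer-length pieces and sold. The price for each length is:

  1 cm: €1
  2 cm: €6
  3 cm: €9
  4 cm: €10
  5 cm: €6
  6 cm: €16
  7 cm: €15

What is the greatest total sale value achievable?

Consider every possible first cut. R[k] is the best of p[i]+R[k−i] over all sellable i≤k.
R[1] = 1
R[2] = max(1+1, 6+0) = 6
R[3] = max(1+6, 6+1, 9+0) = 9
R[4] = max(1+9, 6+6, 9+1, 10+0) = 12
R[5] = max(1+12, 6+9, 9+6, 10+1, 6+0) = 15
R[6] = max(1+15, 6+12, 9+9, 10+6, 6+1, 16+0) = 18
R[7] = max(1+18, 6+15, 9+12, …, 16+1, 15+0) = 21
One optimal cutting: 3 + 2 + 2 → €9 + €6 + €6 = €21.

21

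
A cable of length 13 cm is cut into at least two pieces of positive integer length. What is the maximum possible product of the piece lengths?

Fill prod[k] for k=2..13: at each k try every first piece i and multiply by the better of (k−i) uncut or prod[k−i].
Small cases: prod[2]=1, prod[3]=2, prod[4]=4, prod[5]=6, prod[6]=9.
prod[7] = 2×max(5,6) = 2×6 = 12
prod[8] = 2×max(6,9) = 2×9 = 18
prod[9] = 3×max(6,9) = 3×9 = 27
prod[10] = 2×max(8,18) = 2×18 = 36
prod[11] = 2×max(9,27) = 2×27 = 54
prod[12] = 3×max(9,27) = 3×27 = 81
prod[13] = 2×max(11,54) = 2×54 = 108
One optimal split: 3 + 3 + 3 + 2 + 2; product 3×3×3×2×2 = 108.

108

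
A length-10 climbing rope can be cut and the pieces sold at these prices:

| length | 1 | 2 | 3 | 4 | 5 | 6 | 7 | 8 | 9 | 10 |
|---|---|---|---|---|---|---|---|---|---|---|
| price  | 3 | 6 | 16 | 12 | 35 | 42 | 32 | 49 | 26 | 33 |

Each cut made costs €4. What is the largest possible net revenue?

Consider every possible first cut. v[k] is the best of p[i]+v[k−i] over all sellable i≤k, charging 4 whenever i<k.
v[1] = 3
v[2] = max(3+3-4, 6+0) = 6
v[3] = max(3+6-4, 6+3-4, 16+0) = 16
v[4] = max(3+16-4, 6+6-4, 16+3-4, 12+0) = 15
v[5] = max(3+15-4, 6+16-4, 16+6-4, 12+3-4, 35+0) = 35
v[6] = max(3+35-4, 6+15-4, 16+16-4, 12+6-4, 35+3-4, 42+0) = 42
v[7] = max(3+42-4, 6+35-4, 16+15-4, …, 42+3-4, 32+0) = 41
v[8] = max(3+41-4, 6+42-4, 16+35-4, …, 32+3-4, 49+0) = 49
v[9] = max(3+49-4, 6+41-4, 16+42-4, …, 49+3-4, 26+0) = 54
v[10] = max(3+54-4, 6+49-4, 16+41-4, …, 26+3-4, 33+0) = 66
One optimal plan: pieces 5 + 5 (1 cut) → €70 − €4 = €66.

66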